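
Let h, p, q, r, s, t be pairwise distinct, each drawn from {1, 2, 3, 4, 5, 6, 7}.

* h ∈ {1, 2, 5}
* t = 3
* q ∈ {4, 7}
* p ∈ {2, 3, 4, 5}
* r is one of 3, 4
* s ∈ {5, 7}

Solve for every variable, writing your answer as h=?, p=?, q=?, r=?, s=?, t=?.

t must be 3 (only option left). Remove 3 from p, r.
r's domain is down to {4}, so r = 4. Strike 4 from p, q.
q must be 7 (only option left). Strike 7 from s.
That leaves s = 5. Remove 5 from h, p.
p must be 2 (only option left). Strike 2 from h.
h must be 1 (only option left).

h=1, p=2, q=7, r=4, s=5, t=3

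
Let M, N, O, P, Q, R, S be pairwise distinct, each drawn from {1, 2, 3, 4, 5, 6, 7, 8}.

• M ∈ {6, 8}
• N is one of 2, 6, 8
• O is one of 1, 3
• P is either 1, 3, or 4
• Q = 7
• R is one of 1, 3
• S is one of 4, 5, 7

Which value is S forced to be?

Q has just one choice, so Q = 7. Eliminate 7 elsewhere: S.
O and R share exactly the 2 values {1, 3}; by pigeonhole those values go to them, so strike 1, 3 from P.
P has just one choice, so P = 4. Eliminate 4 elsewhere: S.
So S = 5.

5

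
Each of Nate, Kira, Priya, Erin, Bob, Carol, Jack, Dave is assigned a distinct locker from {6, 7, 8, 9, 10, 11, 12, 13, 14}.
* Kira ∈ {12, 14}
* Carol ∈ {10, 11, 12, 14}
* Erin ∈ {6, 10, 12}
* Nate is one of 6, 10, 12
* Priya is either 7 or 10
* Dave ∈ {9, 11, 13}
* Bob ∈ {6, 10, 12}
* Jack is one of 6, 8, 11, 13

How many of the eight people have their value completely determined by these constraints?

The 3 variables Nate, Erin, Bob are confined to {6, 10, 12}, which locks those values in; drop them from Kira, Priya, Carol, Jack.
That leaves Kira = 14. Remove 14 from Carol.
Priya's domain is down to {7}, so Priya = 7.
That leaves Carol = 11. Eliminate 11 elsewhere: Jack, Dave.
Determined: Kira=14, Priya=7, Carol=11. The other people each still have more than one consistent value. That makes 3.

3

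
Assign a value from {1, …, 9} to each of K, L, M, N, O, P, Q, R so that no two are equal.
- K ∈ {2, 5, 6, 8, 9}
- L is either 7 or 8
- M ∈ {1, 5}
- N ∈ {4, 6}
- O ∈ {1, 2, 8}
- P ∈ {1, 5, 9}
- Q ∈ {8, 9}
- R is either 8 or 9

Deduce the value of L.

7

The 8 variables together cover exactly {1, 2, 4, 5, 6, 7, 8, 9} — 8 values for 8 variables — and 4 appears only in N's list, so N = 4.
Among the 7 still-open variables, 6 fits only K (and all 7 values in {1, 2, 5, 6, 7, 8, 9} must be used), so K = 6.
Among the 6 still-open variables, 2 fits only O (and all 6 values in {1, 2, 5, 7, 8, 9} must be used), so O = 2.
The 5 still-open variables draw from only 5 values {1, 5, 7, 8, 9}, so each is used; only L can be 7, hence L = 7.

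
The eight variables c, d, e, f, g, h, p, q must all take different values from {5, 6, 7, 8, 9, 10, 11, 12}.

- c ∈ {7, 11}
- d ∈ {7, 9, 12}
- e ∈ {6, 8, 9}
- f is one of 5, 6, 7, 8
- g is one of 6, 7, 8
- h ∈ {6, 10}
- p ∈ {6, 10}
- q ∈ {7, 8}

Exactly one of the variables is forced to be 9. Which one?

e

Among the 8 variables, 5 fits only f (and all 8 values in {5, 6, 7, 8, 9, 10, 11, 12} must be used), so f = 5.
Among the 7 still-open variables, 11 fits only c (and all 7 values in {6, 7, 8, 9, 10, 11, 12} must be used), so c = 11.
The 6 still-open variables together cover exactly {6, 7, 8, 9, 10, 12} — 6 values for 6 variables — and 12 appears only in d's list, so d = 12.
The 5 still-open variables draw from only 5 values {6, 7, 8, 9, 10}, so each is used; only e can be 9, hence e = 9.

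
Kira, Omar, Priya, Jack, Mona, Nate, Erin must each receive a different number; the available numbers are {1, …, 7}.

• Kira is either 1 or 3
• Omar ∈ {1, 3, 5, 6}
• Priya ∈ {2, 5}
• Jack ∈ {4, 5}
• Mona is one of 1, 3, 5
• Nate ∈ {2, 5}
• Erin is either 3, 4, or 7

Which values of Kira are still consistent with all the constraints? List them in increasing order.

1, 3

The 7 variables draw from only 7 values {1, 2, 3, 4, 5, 6, 7}, so each is used; only Omar can be 6, hence Omar = 6.
Among the 6 still-open variables, 7 fits only Erin (and all 6 values in {1, 2, 3, 4, 5, 7} must be used), so Erin = 7.
Among the 5 still-open variables, 4 fits only Jack (and all 5 values in {1, 2, 3, 4, 5} must be used), so Jack = 4.
The 2 variables Priya and Nate are confined to {2, 5}, which locks those values in; drop them from Mona.
No further eliminations apply; Kira can still be any of 1, 3.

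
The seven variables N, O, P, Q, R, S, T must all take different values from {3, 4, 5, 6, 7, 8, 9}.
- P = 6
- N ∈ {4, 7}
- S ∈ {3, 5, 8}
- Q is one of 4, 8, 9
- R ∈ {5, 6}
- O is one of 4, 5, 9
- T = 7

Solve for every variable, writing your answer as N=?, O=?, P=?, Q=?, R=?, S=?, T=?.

P must be 6 (only option left). Eliminate 6 elsewhere: R.
R has just one choice, so R = 5. So O, S can't be 5.
That leaves T = 7. Strike 7 from N.
N has just one choice, so N = 4. Eliminate 4 elsewhere: O, Q.
That leaves O = 9. Eliminate 9 elsewhere: Q.
That leaves Q = 8. Strike 8 from S.
That leaves S = 3.

N=4, O=9, P=6, Q=8, R=5, S=3, T=7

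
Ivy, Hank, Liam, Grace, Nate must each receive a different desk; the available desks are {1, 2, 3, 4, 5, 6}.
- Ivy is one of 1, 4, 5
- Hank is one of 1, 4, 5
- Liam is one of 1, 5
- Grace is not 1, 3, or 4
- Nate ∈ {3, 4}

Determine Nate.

3

Ivy, Hank, Liam between them cover only {1, 4, 5} — a naked triple. Remove those values from Grace, Nate.
So Nate = 3.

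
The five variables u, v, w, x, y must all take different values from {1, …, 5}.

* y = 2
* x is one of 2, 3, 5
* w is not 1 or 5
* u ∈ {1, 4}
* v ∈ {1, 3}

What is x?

5

y must be 2 (only option left). Remove 2 from w, x.
The 4 still-open variables draw from only 4 values {1, 3, 4, 5}, so each is used; only x can be 5, hence x = 5.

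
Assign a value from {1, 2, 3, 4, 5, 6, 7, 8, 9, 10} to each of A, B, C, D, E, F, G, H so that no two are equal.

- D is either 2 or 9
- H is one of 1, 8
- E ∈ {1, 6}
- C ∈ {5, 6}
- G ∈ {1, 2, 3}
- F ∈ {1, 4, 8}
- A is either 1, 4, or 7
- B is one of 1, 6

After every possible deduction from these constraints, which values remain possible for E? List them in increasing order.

B and E between them cover only {1, 6} — a naked pair. Remove those values from A, C, F, G, H.
That leaves C = 5.
H must be 8 (only option left). Strike 8 from F.
F's domain is down to {4}, so F = 4. So A can't be 4.
That leaves A = 7.
No further eliminations apply; E can still be any of 1, 6.

1, 6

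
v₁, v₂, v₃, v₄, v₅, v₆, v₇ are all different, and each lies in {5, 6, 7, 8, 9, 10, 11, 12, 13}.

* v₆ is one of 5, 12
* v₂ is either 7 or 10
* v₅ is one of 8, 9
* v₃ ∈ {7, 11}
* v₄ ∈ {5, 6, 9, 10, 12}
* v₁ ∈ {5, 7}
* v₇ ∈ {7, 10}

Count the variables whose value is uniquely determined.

3

v₂ and v₇ between them cover only {7, 10} — a naked pair. Remove those values from v₁, v₃, v₄.
v₁ must be 5 (only option left). Remove 5 from v₄, v₆.
v₃ has just one choice, so v₃ = 11.
That leaves v₆ = 12. Strike 12 from v₄.
Determined: v₁=5, v₃=11, v₆=12. The other variables each still have more than one consistent value. That makes 3.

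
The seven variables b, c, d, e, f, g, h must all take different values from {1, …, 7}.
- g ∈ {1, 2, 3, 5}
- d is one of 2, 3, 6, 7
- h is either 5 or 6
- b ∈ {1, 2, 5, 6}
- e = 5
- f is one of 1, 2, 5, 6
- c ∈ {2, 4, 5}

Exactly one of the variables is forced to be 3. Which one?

e has just one choice, so e = 5. So b, c, f, g, h can't be 5.
h's domain is down to {6}, so h = 6. Strike 6 from b, d, f.
The 5 still-open variables together cover exactly {1, 2, 3, 4, 7} — 5 values for 5 variables — and 4 appears only in c's list, so c = 4.
Among the 4 still-open variables, 7 fits only d (and all 4 values in {1, 2, 3, 7} must be used), so d = 7.
The 3 still-open variables draw from only 3 values {1, 2, 3}, so each is used; only g can be 3, hence g = 3.

g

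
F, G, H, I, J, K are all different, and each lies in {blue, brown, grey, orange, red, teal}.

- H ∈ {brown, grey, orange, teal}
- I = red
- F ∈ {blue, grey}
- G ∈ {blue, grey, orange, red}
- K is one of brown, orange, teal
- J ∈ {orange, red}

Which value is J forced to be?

orange

I's domain is down to {red}, so I = red. So G, J can't be red.
So J = orange.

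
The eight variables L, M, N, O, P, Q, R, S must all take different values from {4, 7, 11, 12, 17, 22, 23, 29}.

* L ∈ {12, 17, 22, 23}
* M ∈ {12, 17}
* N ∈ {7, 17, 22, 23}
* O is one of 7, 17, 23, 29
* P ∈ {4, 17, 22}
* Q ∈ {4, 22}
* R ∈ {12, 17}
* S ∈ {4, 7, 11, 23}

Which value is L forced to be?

23

The 8 variables draw from only 8 values {4, 7, 11, 12, 17, 22, 23, 29}, so each is used; only S can be 11, hence S = 11.
The 7 still-open variables draw from only 7 values {4, 7, 12, 17, 22, 23, 29}, so each is used; only O can be 29, hence O = 29.
Among the 6 still-open variables, 7 fits only N (and all 6 values in {4, 7, 12, 17, 22, 23} must be used), so N = 7.
The 5 still-open variables together cover exactly {4, 12, 17, 22, 23} — 5 values for 5 variables — and 23 appears only in L's list, so L = 23.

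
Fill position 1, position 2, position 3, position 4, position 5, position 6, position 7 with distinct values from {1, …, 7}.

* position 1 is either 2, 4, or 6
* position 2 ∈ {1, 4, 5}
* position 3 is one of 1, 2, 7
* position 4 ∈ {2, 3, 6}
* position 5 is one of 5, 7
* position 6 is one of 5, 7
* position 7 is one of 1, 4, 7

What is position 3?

2

Among the 7 variables, 3 fits only position 4 (and all 7 values in {1, 2, 3, 4, 5, 6, 7} must be used), so position 4 = 3.
The 6 still-open variables together cover exactly {1, 2, 4, 5, 6, 7} — 6 values for 6 variables — and 6 appears only in position 1's list, so position 1 = 6.
The 5 still-open variables draw from only 5 values {1, 2, 4, 5, 7}, so each is used; only position 3 can be 2, hence position 3 = 2.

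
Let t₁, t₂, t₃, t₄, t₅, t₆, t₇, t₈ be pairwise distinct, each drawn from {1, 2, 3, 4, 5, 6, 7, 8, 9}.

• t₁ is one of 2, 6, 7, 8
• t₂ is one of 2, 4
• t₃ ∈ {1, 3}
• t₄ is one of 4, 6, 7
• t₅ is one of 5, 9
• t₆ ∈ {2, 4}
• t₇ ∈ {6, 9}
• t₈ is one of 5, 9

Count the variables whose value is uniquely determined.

t₂ and t₆ share exactly the 2 values {2, 4}; by pigeonhole those values go to them, so strike 2, 4 from t₁, t₄.
t₅ and t₈ between them cover only {5, 9} — a naked pair. Remove those values from t₇.
t₇ must be 6 (only option left). Strike 6 from t₁, t₄.
t₄ must be 7 (only option left). Strike 7 from t₁.
t₁ must be 8 (only option left).
Determined: t₁=8, t₄=7, t₇=6. The other variables each still have more than one consistent value. That makes 3.

3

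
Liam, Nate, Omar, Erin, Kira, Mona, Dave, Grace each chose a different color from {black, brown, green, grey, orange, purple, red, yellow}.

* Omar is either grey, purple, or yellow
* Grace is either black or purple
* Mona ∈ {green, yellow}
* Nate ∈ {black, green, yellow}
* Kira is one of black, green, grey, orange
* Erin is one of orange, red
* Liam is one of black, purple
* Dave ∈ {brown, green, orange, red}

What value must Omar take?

grey

The 8 variables together cover exactly {black, brown, green, grey, orange, purple, red, yellow} — 8 values for 8 variables — and brown appears only in Dave's list, so Dave = brown.
Among the 7 still-open variables, red fits only Erin (and all 7 values in {black, green, grey, orange, purple, red, yellow} must be used), so Erin = red.
The 6 still-open variables draw from only 6 values {black, green, grey, orange, purple, yellow}, so each is used; only Kira can be orange, hence Kira = orange.
The 5 still-open variables together cover exactly {black, green, grey, purple, yellow} — 5 values for 5 variables — and grey appears only in Omar's list, so Omar = grey.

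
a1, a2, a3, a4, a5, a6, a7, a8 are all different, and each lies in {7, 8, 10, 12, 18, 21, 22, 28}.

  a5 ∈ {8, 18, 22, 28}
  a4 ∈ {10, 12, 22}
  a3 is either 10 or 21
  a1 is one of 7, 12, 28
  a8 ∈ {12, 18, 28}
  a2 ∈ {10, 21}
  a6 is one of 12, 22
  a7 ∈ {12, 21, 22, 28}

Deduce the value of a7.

Among the 8 variables, 7 fits only a1 (and all 8 values in {7, 8, 10, 12, 18, 21, 22, 28} must be used), so a1 = 7.
The 7 still-open variables draw from only 7 values {8, 10, 12, 18, 21, 22, 28}, so each is used; only a5 can be 8, hence a5 = 8.
The 6 still-open variables draw from only 6 values {10, 12, 18, 21, 22, 28}, so each is used; only a8 can be 18, hence a8 = 18.
The 5 still-open variables together cover exactly {10, 12, 21, 22, 28} — 5 values for 5 variables — and 28 appears only in a7's list, so a7 = 28.

28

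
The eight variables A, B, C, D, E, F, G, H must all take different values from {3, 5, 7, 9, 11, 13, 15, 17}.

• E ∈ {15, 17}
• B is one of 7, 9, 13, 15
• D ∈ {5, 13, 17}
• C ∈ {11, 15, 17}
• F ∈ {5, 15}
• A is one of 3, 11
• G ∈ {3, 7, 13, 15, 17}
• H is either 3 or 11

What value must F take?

Among the 8 variables, 9 fits only B (and all 8 values in {3, 5, 7, 9, 11, 13, 15, 17} must be used), so B = 9.
The 7 still-open variables draw from only 7 values {3, 5, 7, 11, 13, 15, 17}, so each is used; only G can be 7, hence G = 7.
The 6 still-open variables draw from only 6 values {3, 5, 11, 13, 15, 17}, so each is used; only D can be 13, hence D = 13.
Among the 5 still-open variables, 5 fits only F (and all 5 values in {3, 5, 11, 15, 17} must be used), so F = 5.

5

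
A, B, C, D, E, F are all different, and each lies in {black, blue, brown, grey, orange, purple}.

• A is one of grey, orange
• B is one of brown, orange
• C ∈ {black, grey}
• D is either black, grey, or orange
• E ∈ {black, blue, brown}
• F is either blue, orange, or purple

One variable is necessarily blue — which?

The 6 variables draw from only 6 values {black, blue, brown, grey, orange, purple}, so each is used; only F can be purple, hence F = purple.
The 5 still-open variables together cover exactly {black, blue, brown, grey, orange} — 5 values for 5 variables — and blue appears only in E's list, so E = blue.

E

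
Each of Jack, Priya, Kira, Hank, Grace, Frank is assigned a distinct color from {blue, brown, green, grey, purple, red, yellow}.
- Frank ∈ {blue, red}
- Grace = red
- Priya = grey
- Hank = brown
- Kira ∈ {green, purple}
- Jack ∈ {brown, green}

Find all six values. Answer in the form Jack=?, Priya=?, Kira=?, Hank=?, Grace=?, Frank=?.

Priya must be grey (only option left).
Hank's domain is down to {brown}, so Hank = brown. Strike brown from Jack.
That leaves Grace = red. Remove red from Frank.
Frank's domain is down to {blue}, so Frank = blue.
Jack must be green (only option left). Strike green from Kira.
Kira has just one choice, so Kira = purple.

Jack=green, Priya=grey, Kira=purple, Hank=brown, Grace=red, Frank=blue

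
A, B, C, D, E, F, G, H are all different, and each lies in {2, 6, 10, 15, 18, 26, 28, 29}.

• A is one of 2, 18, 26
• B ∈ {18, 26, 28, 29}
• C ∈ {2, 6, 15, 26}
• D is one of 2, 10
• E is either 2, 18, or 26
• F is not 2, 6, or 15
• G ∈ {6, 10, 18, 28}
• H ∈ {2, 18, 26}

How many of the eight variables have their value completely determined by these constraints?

3

The 8 variables together cover exactly {2, 6, 10, 15, 18, 26, 28, 29} — 8 values for 8 variables — and 15 appears only in C's list, so C = 15.
The 7 still-open variables draw from only 7 values {2, 6, 10, 18, 26, 28, 29}, so each is used; only G can be 6, hence G = 6.
The 3 variables A, E, H are confined to {2, 18, 26}, which locks those values in; drop them from B, D, F.
That leaves D = 10. Strike 10 from F.
Determined: C=15, D=10, G=6. The other variables each still have more than one consistent value. That makes 3.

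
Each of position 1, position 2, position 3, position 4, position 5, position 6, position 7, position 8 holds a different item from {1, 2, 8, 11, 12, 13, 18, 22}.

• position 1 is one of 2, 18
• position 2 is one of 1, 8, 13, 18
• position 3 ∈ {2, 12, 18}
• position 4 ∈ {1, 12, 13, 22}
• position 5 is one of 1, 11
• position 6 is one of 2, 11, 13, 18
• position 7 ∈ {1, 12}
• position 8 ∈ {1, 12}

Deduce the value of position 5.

The 8 variables together cover exactly {1, 2, 8, 11, 12, 13, 18, 22} — 8 values for 8 variables — and 8 appears only in position 2's list, so position 2 = 8.
Among the 7 still-open variables, 22 fits only position 4 (and all 7 values in {1, 2, 11, 12, 13, 18, 22} must be used), so position 4 = 22.
Among the 6 still-open variables, 13 fits only position 6 (and all 6 values in {1, 2, 11, 12, 13, 18} must be used), so position 6 = 13.
Among the 5 still-open variables, 11 fits only position 5 (and all 5 values in {1, 2, 11, 12, 18} must be used), so position 5 = 11.

11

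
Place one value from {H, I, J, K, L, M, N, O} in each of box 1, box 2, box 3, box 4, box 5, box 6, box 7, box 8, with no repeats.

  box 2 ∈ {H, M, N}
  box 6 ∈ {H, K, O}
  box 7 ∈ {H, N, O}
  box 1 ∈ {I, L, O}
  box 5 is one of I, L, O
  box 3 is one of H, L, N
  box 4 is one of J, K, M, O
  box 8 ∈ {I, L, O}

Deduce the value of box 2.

The 8 variables draw from only 8 values {H, I, J, K, L, M, N, O}, so each is used; only box 4 can be J, hence box 4 = J.
The 7 still-open variables draw from only 7 values {H, I, K, L, M, N, O}, so each is used; only box 6 can be K, hence box 6 = K.
The 6 still-open variables together cover exactly {H, I, L, M, N, O} — 6 values for 6 variables — and M appears only in box 2's list, so box 2 = M.

M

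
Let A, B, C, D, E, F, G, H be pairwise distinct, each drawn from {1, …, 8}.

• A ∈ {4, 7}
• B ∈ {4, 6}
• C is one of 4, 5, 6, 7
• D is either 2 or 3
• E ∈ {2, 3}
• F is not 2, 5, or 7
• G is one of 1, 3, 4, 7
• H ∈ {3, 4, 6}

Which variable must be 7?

A

Among the 8 variables, 5 fits only C (and all 8 values in {1, 2, 3, 4, 5, 6, 7, 8} must be used), so C = 5.
The 7 still-open variables draw from only 7 values {1, 2, 3, 4, 6, 7, 8}, so each is used; only F can be 8, hence F = 8.
Among the 6 still-open variables, 1 fits only G (and all 6 values in {1, 2, 3, 4, 6, 7} must be used), so G = 1.
The 5 still-open variables draw from only 5 values {2, 3, 4, 6, 7}, so each is used; only A can be 7, hence A = 7.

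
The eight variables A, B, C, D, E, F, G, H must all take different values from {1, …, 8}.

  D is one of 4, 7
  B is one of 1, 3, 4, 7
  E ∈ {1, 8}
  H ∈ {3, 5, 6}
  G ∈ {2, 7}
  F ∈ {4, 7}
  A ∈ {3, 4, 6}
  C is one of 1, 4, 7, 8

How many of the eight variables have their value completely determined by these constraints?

The 8 variables together cover exactly {1, 2, 3, 4, 5, 6, 7, 8} — 8 values for 8 variables — and 2 appears only in G's list, so G = 2.
The 7 still-open variables together cover exactly {1, 3, 4, 5, 6, 7, 8} — 7 values for 7 variables — and 5 appears only in H's list, so H = 5.
The 6 still-open variables draw from only 6 values {1, 3, 4, 6, 7, 8}, so each is used; only A can be 6, hence A = 6.
The 5 still-open variables together cover exactly {1, 3, 4, 7, 8} — 5 values for 5 variables — and 3 appears only in B's list, so B = 3.
D and F share exactly the 2 values {4, 7}; by pigeonhole those values go to them, so strike 4, 7 from C.
Determined: A=6, B=3, G=2, H=5. The other variables each still have more than one consistent value. That makes 4.

4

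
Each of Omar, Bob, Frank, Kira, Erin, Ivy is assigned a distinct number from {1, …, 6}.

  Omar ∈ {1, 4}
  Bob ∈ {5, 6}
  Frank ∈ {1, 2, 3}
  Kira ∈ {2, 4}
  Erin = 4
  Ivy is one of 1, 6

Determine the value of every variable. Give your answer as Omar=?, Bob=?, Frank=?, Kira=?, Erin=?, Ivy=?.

Omar=1, Bob=5, Frank=3, Kira=2, Erin=4, Ivy=6

Erin must be 4 (only option left). Strike 4 from Omar, Kira.
Omar has just one choice, so Omar = 1. Strike 1 from Frank, Ivy.
That leaves Kira = 2. So Frank can't be 2.
That leaves Ivy = 6. Strike 6 from Bob.
Bob has just one choice, so Bob = 5.
Frank's domain is down to {3}, so Frank = 3.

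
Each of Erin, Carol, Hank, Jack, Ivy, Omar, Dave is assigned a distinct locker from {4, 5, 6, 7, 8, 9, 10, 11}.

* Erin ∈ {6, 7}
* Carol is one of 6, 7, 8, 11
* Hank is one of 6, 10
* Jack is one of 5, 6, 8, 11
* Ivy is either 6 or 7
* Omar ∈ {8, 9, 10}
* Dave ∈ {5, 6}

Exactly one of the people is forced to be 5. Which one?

Dave

The 7 variables draw from only 7 values {5, 6, 7, 8, 9, 10, 11}, so each is used; only Omar can be 9, hence Omar = 9.
The 6 still-open variables draw from only 6 values {5, 6, 7, 8, 10, 11}, so each is used; only Hank can be 10, hence Hank = 10.
Erin and Ivy between them cover only {6, 7} — a naked pair. Remove those values from Carol, Jack, Dave.
So 5 goes to Dave.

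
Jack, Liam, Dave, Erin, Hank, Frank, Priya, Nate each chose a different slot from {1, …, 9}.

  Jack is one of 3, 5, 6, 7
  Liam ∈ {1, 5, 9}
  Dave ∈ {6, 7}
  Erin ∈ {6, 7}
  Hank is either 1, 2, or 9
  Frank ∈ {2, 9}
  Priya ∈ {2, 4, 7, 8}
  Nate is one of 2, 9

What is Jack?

The 2 variables Dave and Erin are confined to {6, 7}, which locks those values in; drop them from Jack, Priya.
Frank and Nate share exactly the 2 values {2, 9}; by pigeonhole those values go to them, so strike 2, 9 from Liam, Hank, Priya.
Hank's domain is down to {1}, so Hank = 1. So Liam can't be 1.
That leaves Liam = 5. Remove 5 from Jack.
So Jack = 3.

3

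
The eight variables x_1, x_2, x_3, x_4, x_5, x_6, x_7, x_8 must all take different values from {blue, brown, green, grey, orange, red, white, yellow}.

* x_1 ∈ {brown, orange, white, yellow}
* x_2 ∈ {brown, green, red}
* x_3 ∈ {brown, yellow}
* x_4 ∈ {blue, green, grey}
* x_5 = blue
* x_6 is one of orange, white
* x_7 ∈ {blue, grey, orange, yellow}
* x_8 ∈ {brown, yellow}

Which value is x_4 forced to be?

x_5 must be blue (only option left). So x_4, x_7 can't be blue.
The 7 still-open variables together cover exactly {brown, green, grey, orange, red, white, yellow} — 7 values for 7 variables — and red appears only in x_2's list, so x_2 = red.
Among the 6 still-open variables, green fits only x_4 (and all 6 values in {brown, green, grey, orange, white, yellow} must be used), so x_4 = green.

green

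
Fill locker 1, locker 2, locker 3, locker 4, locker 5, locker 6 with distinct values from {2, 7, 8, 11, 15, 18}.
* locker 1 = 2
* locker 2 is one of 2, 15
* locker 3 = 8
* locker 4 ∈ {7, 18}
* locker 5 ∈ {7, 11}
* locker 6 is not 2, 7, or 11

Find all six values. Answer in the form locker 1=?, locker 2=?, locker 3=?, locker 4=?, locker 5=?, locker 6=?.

locker 1's domain is down to {2}, so locker 1 = 2. Strike 2 from locker 2.
locker 2's domain is down to {15}, so locker 2 = 15. Strike 15 from locker 6.
locker 3's domain is down to {8}, so locker 3 = 8. So locker 6 can't be 8.
locker 6 has just one choice, so locker 6 = 18. Eliminate 18 elsewhere: locker 4.
locker 4's domain is down to {7}, so locker 4 = 7. Strike 7 from locker 5.
locker 5's domain is down to {11}, so locker 5 = 11.

locker 1=2, locker 2=15, locker 3=8, locker 4=7, locker 5=11, locker 6=18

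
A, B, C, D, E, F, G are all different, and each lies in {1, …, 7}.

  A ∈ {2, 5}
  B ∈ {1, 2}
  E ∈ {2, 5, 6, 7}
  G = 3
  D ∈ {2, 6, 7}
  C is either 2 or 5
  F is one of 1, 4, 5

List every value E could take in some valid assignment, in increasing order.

6, 7

G must be 3 (only option left).
The 6 still-open variables together cover exactly {1, 2, 4, 5, 6, 7} — 6 values for 6 variables — and 4 appears only in F's list, so F = 4.
Among the 5 still-open variables, 1 fits only B (and all 5 values in {1, 2, 5, 6, 7} must be used), so B = 1.
A and C share exactly the 2 values {2, 5}; by pigeonhole those values go to them, so strike 2, 5 from D, E.
No further eliminations apply; E can still be any of 6, 7.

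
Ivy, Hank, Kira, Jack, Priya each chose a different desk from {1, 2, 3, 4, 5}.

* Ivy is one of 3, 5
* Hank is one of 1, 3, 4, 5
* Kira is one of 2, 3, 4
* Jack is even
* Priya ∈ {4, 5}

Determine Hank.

Among the 5 variables, 1 fits only Hank (and all 5 values in {1, 2, 3, 4, 5} must be used), so Hank = 1.

1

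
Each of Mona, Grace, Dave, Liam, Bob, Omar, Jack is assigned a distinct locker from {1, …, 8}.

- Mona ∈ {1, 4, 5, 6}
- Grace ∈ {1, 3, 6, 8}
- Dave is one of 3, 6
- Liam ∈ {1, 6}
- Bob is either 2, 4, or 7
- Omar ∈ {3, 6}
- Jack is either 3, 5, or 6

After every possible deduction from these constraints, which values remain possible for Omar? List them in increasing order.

3, 6

The 2 variables Dave and Omar are confined to {3, 6}, which locks those values in; drop them from Mona, Grace, Liam, Jack.
That leaves Liam = 1. So Mona, Grace can't be 1.
Jack has just one choice, so Jack = 5. So Mona can't be 5.
That leaves Mona = 4. Eliminate 4 elsewhere: Bob.
That leaves Grace = 8.
No further eliminations apply; Omar can still be any of 3, 6.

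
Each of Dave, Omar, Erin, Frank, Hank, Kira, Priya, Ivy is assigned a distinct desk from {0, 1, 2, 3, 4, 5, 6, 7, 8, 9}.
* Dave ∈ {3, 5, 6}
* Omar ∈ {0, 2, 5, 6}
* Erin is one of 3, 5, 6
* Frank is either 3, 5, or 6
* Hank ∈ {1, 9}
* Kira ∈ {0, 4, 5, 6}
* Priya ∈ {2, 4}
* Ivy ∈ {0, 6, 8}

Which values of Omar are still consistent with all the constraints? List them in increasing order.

Dave, Erin, Frank share exactly the 3 values {3, 5, 6}; by pigeonhole those values go to them, so strike 3, 5, 6 from Omar, Kira, Ivy.
Omar, Kira, Priya between them cover only {0, 2, 4} — a naked triple. Remove those values from Ivy.
That leaves Ivy = 8.
No further eliminations apply; Omar can still be any of 0, 2.

0, 2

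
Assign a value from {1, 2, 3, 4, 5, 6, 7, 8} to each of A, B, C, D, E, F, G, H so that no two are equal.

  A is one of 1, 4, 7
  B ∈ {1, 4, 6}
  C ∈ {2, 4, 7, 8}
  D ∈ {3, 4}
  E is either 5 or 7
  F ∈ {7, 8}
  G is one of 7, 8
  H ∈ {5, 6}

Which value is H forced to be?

6

The 8 variables draw from only 8 values {1, 2, 3, 4, 5, 6, 7, 8}, so each is used; only C can be 2, hence C = 2.
Among the 7 still-open variables, 3 fits only D (and all 7 values in {1, 3, 4, 5, 6, 7, 8} must be used), so D = 3.
F and G between them cover only {7, 8} — a naked pair. Remove those values from A, E.
E's domain is down to {5}, so E = 5. So H can't be 5.
So H = 6.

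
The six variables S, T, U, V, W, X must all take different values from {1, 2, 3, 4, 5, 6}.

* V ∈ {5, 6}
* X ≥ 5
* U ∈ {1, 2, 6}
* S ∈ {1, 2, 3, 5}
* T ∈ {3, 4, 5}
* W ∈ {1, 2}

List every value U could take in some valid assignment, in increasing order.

The 6 variables together cover exactly {1, 2, 3, 4, 5, 6} — 6 values for 6 variables — and 4 appears only in T's list, so T = 4.
Among the 5 still-open variables, 3 fits only S (and all 5 values in {1, 2, 3, 5, 6} must be used), so S = 3.
V and X between them cover only {5, 6} — a naked pair. Remove those values from U.
No further eliminations apply; U can still be any of 1, 2.

1, 2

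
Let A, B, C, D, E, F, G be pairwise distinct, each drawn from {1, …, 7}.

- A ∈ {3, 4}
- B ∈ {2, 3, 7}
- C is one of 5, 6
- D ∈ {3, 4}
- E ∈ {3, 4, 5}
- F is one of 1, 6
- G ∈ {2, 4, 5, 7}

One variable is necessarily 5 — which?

E

Among the 7 variables, 1 fits only F (and all 7 values in {1, 2, 3, 4, 5, 6, 7} must be used), so F = 1.
Among the 6 still-open variables, 6 fits only C (and all 6 values in {2, 3, 4, 5, 6, 7} must be used), so C = 6.
A and D between them cover only {3, 4} — a naked pair. Remove those values from B, E, G.
So 5 goes to E.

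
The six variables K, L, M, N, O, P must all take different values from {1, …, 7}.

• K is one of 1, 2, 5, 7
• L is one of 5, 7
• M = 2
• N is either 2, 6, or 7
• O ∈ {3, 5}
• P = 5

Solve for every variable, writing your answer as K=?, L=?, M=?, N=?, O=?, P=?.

K=1, L=7, M=2, N=6, O=3, P=5

M must be 2 (only option left). So K, N can't be 2.
That leaves P = 5. Remove 5 from K, L, O.
L must be 7 (only option left). So K, N can't be 7.
That leaves N = 6.
O must be 3 (only option left).
K's domain is down to {1}, so K = 1.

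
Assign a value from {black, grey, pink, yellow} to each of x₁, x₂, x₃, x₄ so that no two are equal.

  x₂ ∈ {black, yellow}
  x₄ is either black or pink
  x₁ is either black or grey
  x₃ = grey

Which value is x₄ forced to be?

x₃'s domain is down to {grey}, so x₃ = grey. Strike grey from x₁.
That leaves x₁ = black. So x₂, x₄ can't be black.
So x₄ = pink.

pink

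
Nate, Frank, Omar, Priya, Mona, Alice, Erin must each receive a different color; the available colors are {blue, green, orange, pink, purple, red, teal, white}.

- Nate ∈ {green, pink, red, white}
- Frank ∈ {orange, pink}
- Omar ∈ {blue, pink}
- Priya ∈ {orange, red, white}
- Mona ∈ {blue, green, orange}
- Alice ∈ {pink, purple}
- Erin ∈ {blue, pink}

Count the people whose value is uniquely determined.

The 7 variables together cover exactly {blue, green, orange, pink, purple, red, white} — 7 values for 7 variables — and purple appears only in Alice's list, so Alice = purple.
The 2 variables Omar and Erin are confined to {blue, pink}, which locks those values in; drop them from Nate, Frank, Mona.
Frank must be orange (only option left). Remove orange from Priya, Mona.
Mona has just one choice, so Mona = green. Strike green from Nate.
Determined: Frank=orange, Mona=green, Alice=purple. The other people each still have more than one consistent value. That makes 3.

3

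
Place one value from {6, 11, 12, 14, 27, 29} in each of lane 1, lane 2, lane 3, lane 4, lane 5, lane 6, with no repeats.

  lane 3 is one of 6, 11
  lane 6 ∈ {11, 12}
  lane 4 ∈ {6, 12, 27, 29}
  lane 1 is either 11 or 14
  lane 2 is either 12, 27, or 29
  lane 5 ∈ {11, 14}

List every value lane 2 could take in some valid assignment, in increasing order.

lane 1 and lane 5 between them cover only {11, 14} — a naked pair. Remove those values from lane 3, lane 6.
lane 3 has just one choice, so lane 3 = 6. Remove 6 from lane 4.
That leaves lane 6 = 12. Strike 12 from lane 2, lane 4.
No further eliminations apply; lane 2 can still be any of 27, 29.

27, 29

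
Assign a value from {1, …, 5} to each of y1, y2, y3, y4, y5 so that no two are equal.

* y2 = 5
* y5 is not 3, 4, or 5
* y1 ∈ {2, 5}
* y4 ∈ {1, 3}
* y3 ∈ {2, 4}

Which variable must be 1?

y5

y2 must be 5 (only option left). Eliminate 5 elsewhere: y1.
That leaves y1 = 2. Remove 2 from y3, y5.
So 1 goes to y5.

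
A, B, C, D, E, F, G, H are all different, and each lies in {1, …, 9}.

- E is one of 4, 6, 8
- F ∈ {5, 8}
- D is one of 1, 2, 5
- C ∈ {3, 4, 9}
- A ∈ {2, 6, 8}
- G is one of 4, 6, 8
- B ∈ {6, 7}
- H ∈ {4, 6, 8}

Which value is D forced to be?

1

The 3 variables E, G, H are confined to {4, 6, 8}, which locks those values in; drop them from A, B, C, F.
That leaves A = 2. Eliminate 2 elsewhere: D.
B's domain is down to {7}, so B = 7.
F has just one choice, so F = 5. Remove 5 from D.
So D = 1.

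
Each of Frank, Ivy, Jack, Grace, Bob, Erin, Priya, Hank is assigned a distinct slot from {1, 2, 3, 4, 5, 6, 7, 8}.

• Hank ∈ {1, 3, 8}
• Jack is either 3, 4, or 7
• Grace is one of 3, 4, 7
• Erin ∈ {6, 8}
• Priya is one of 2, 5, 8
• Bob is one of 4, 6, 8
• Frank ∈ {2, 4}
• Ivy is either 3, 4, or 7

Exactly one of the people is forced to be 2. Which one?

Frank

Among the 8 variables, 1 fits only Hank (and all 8 values in {1, 2, 3, 4, 5, 6, 7, 8} must be used), so Hank = 1.
Among the 7 still-open variables, 5 fits only Priya (and all 7 values in {2, 3, 4, 5, 6, 7, 8} must be used), so Priya = 5.
The 6 still-open variables together cover exactly {2, 3, 4, 6, 7, 8} — 6 values for 6 variables — and 2 appears only in Frank's list, so Frank = 2.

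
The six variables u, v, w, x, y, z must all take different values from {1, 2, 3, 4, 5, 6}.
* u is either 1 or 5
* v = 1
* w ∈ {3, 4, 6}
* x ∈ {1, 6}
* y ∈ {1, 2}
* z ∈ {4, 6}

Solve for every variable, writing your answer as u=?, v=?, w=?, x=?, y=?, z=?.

v's domain is down to {1}, so v = 1. So u, x, y can't be 1.
x's domain is down to {6}, so x = 6. So w, z can't be 6.
y's domain is down to {2}, so y = 2.
z must be 4 (only option left). Strike 4 from w.
u's domain is down to {5}, so u = 5.
w's domain is down to {3}, so w = 3.

u=5, v=1, w=3, x=6, y=2, z=4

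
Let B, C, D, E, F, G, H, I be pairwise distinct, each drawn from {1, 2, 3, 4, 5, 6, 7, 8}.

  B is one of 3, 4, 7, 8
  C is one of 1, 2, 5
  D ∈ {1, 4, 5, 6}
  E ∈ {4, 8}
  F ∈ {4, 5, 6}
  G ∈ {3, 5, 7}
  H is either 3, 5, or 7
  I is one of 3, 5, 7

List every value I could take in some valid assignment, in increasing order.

3, 5, 7

The 8 variables draw from only 8 values {1, 2, 3, 4, 5, 6, 7, 8}, so each is used; only C can be 2, hence C = 2.
The 7 still-open variables draw from only 7 values {1, 3, 4, 5, 6, 7, 8}, so each is used; only D can be 1, hence D = 1.
The 6 still-open variables together cover exactly {3, 4, 5, 6, 7, 8} — 6 values for 6 variables — and 6 appears only in F's list, so F = 6.
G, H, I between them cover only {3, 5, 7} — a naked triple. Remove those values from B.
No further eliminations apply; I can still be any of 3, 5, 7.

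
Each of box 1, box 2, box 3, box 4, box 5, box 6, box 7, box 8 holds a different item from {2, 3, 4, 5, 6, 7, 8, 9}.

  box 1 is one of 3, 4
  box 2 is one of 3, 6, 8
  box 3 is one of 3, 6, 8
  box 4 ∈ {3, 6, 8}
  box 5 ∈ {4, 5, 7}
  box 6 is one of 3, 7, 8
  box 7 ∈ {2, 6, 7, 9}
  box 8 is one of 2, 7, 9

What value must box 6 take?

The 8 variables draw from only 8 values {2, 3, 4, 5, 6, 7, 8, 9}, so each is used; only box 5 can be 5, hence box 5 = 5.
The 7 still-open variables draw from only 7 values {2, 3, 4, 6, 7, 8, 9}, so each is used; only box 1 can be 4, hence box 1 = 4.
box 2, box 3, box 4 between them cover only {3, 6, 8} — a naked triple. Remove those values from box 6, box 7.
So box 6 = 7.

7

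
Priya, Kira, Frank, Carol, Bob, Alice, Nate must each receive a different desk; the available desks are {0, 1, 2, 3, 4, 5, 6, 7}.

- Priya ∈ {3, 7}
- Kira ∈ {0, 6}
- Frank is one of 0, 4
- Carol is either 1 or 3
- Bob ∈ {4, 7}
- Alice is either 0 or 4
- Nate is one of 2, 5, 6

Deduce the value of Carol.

Frank and Alice share exactly the 2 values {0, 4}; by pigeonhole those values go to them, so strike 0, 4 from Kira, Bob.
Kira's domain is down to {6}, so Kira = 6. Strike 6 from Nate.
Bob must be 7 (only option left). Eliminate 7 elsewhere: Priya.
Priya has just one choice, so Priya = 3. Remove 3 from Carol.
So Carol = 1.

1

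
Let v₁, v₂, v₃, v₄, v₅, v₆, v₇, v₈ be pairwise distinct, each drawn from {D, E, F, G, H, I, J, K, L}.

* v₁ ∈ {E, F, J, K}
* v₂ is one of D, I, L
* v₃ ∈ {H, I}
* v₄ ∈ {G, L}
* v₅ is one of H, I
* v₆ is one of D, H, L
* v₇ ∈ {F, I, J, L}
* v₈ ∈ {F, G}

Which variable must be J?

v₇

v₃ and v₅ between them cover only {H, I} — a naked pair. Remove those values from v₂, v₆, v₇.
v₂ and v₆ between them cover only {D, L} — a naked pair. Remove those values from v₄, v₇.
That leaves v₄ = G. So v₈ can't be G.
v₈ must be F (only option left). So v₁, v₇ can't be F.
So J goes to v₇.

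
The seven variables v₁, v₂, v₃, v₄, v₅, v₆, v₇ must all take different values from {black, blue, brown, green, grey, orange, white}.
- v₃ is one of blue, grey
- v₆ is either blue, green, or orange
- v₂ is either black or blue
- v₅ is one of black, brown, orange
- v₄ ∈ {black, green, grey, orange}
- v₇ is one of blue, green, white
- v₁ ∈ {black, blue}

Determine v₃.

The 7 variables draw from only 7 values {black, blue, brown, green, grey, orange, white}, so each is used; only v₅ can be brown, hence v₅ = brown.
Among the 6 still-open variables, white fits only v₇ (and all 6 values in {black, blue, green, grey, orange, white} must be used), so v₇ = white.
v₁ and v₂ share exactly the 2 values {black, blue}; by pigeonhole those values go to them, so strike black, blue from v₃, v₄, v₆.
So v₃ = grey.

grey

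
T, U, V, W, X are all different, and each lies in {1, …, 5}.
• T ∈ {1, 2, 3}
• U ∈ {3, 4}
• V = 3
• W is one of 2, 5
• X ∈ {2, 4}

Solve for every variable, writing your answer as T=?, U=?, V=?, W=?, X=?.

V must be 3 (only option left). Strike 3 from T, U.
U's domain is down to {4}, so U = 4. Strike 4 from X.
X has just one choice, so X = 2. Strike 2 from T, W.
T's domain is down to {1}, so T = 1.
W's domain is down to {5}, so W = 5.

T=1, U=4, V=3, W=5, X=2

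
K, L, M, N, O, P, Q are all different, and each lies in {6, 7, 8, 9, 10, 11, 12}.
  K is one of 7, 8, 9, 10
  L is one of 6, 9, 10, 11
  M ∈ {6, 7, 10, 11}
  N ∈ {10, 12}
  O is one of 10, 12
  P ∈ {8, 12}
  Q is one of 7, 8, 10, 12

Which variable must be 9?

The 2 variables N and O are confined to {10, 12}, which locks those values in; drop them from K, L, M, P, Q.
P has just one choice, so P = 8. Eliminate 8 elsewhere: K, Q.
Q has just one choice, so Q = 7. Strike 7 from K, M.
So 9 goes to K.

K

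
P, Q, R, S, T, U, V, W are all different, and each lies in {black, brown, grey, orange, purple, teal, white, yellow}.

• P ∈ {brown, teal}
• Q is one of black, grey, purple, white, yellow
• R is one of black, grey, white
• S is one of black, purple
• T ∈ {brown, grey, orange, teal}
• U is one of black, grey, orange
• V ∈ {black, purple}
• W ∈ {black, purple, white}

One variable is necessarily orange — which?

U

The 8 variables together cover exactly {black, brown, grey, orange, purple, teal, white, yellow} — 8 values for 8 variables — and yellow appears only in Q's list, so Q = yellow.
The 2 variables S and V are confined to {black, purple}, which locks those values in; drop them from R, U, W.
W has just one choice, so W = white. Eliminate white elsewhere: R.
R must be grey (only option left). Strike grey from T, U.
So orange goes to U.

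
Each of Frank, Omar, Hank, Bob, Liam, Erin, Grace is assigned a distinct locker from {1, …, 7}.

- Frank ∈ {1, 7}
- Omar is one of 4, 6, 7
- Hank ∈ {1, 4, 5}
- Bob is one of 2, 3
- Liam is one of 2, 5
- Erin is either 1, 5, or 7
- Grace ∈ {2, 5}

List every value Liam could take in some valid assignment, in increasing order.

The 7 variables together cover exactly {1, 2, 3, 4, 5, 6, 7} — 7 values for 7 variables — and 3 appears only in Bob's list, so Bob = 3.
The 6 still-open variables together cover exactly {1, 2, 4, 5, 6, 7} — 6 values for 6 variables — and 6 appears only in Omar's list, so Omar = 6.
The 5 still-open variables draw from only 5 values {1, 2, 4, 5, 7}, so each is used; only Hank can be 4, hence Hank = 4.
Liam and Grace between them cover only {2, 5} — a naked pair. Remove those values from Erin.
No further eliminations apply; Liam can still be any of 2, 5.

2, 5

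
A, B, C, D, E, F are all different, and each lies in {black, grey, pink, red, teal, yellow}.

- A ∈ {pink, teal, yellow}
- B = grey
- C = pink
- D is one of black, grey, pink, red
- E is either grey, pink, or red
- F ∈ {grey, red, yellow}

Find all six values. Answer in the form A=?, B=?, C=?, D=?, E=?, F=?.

A=teal, B=grey, C=pink, D=black, E=red, F=yellow

B must be grey (only option left). Eliminate grey elsewhere: D, E, F.
C must be pink (only option left). Remove pink from A, D, E.
E's domain is down to {red}, so E = red. Strike red from D, F.
F must be yellow (only option left). Remove yellow from A.
A must be teal (only option left).
D must be black (only option left).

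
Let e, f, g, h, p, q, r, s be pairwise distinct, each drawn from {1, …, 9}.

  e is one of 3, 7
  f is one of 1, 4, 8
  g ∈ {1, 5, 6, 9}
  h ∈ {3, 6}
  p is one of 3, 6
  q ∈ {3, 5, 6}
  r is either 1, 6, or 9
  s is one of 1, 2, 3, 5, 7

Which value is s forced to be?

h and p between them cover only {3, 6} — a naked pair. Remove those values from e, g, q, r, s.
That leaves e = 7. Remove 7 from s.
q has just one choice, so q = 5. Eliminate 5 elsewhere: g, s.
g and r share exactly the 2 values {1, 9}; by pigeonhole those values go to them, so strike 1, 9 from f, s.
So s = 2.

2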